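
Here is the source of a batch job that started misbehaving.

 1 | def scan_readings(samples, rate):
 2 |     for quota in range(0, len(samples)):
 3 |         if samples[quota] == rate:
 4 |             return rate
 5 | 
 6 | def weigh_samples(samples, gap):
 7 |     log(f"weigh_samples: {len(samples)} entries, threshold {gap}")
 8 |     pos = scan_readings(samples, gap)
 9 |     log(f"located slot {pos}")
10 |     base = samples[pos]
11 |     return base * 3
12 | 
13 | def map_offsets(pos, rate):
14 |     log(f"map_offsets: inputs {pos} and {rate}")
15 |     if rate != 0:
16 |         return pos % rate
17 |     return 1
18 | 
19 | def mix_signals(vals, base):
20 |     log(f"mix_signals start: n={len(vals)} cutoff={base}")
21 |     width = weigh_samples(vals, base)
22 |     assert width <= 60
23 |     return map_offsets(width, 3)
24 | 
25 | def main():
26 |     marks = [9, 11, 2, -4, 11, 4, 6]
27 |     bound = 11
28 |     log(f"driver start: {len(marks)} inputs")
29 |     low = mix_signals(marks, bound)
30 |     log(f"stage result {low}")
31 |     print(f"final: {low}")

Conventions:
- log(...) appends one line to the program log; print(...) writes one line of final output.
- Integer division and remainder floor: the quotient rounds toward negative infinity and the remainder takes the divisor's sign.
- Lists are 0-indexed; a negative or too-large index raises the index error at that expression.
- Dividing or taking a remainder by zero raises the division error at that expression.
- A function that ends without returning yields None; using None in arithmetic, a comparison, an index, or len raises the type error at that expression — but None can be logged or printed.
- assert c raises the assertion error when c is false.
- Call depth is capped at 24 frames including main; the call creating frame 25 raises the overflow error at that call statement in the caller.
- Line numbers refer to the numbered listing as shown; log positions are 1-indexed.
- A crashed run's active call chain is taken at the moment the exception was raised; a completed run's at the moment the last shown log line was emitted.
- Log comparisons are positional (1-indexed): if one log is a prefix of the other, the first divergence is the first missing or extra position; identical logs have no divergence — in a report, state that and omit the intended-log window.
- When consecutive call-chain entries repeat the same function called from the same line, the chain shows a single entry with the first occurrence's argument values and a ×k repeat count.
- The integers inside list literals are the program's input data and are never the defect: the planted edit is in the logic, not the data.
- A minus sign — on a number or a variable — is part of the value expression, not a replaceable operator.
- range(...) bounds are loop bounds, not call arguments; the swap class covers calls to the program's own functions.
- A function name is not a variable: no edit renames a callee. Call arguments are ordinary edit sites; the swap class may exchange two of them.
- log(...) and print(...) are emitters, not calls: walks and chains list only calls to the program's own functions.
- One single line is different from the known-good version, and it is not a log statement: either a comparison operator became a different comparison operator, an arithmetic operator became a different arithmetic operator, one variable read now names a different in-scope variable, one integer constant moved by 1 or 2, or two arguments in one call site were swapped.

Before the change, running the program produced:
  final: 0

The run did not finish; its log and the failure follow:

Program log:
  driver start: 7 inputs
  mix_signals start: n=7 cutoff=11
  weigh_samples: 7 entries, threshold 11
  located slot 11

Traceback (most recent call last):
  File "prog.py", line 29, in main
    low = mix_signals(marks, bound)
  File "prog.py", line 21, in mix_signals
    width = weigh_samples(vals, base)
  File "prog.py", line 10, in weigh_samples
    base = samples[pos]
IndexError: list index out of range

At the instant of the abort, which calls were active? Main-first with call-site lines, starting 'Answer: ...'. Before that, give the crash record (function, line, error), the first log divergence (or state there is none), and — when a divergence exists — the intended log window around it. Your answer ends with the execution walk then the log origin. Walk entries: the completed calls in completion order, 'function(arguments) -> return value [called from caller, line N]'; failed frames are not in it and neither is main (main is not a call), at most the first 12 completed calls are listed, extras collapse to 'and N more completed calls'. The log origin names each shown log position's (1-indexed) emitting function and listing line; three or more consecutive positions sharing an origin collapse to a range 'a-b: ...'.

Answer: main -> mix_signals (called at line 29) -> weigh_samples (called at line 21).
Key fact: The earliest visible damage is log position 4 — 'located slot 11' rather than the intended 'located slot 1'.
Crash: weigh_samples, line 10, IndexError.
First divergence: position 4; shown 'located slot 11' vs intended 'located slot 1'.
Intended log window:
  2: mix_signals start: n=7 cutoff=11
  3: weigh_samples: 7 entries, threshold 11
  4: located slot 1
  5: map_offsets: inputs 33 and 3
Execution walk:
  scan_readings([9, 11, 2, -4, 11, 4, 6], 11) -> 11  [called from weigh_samples, line 8]
Log origins:
  1: from main, line 28
  2: from mix_signals, line 20
  3: from weigh_samples, line 7
  4: from weigh_samples, line 9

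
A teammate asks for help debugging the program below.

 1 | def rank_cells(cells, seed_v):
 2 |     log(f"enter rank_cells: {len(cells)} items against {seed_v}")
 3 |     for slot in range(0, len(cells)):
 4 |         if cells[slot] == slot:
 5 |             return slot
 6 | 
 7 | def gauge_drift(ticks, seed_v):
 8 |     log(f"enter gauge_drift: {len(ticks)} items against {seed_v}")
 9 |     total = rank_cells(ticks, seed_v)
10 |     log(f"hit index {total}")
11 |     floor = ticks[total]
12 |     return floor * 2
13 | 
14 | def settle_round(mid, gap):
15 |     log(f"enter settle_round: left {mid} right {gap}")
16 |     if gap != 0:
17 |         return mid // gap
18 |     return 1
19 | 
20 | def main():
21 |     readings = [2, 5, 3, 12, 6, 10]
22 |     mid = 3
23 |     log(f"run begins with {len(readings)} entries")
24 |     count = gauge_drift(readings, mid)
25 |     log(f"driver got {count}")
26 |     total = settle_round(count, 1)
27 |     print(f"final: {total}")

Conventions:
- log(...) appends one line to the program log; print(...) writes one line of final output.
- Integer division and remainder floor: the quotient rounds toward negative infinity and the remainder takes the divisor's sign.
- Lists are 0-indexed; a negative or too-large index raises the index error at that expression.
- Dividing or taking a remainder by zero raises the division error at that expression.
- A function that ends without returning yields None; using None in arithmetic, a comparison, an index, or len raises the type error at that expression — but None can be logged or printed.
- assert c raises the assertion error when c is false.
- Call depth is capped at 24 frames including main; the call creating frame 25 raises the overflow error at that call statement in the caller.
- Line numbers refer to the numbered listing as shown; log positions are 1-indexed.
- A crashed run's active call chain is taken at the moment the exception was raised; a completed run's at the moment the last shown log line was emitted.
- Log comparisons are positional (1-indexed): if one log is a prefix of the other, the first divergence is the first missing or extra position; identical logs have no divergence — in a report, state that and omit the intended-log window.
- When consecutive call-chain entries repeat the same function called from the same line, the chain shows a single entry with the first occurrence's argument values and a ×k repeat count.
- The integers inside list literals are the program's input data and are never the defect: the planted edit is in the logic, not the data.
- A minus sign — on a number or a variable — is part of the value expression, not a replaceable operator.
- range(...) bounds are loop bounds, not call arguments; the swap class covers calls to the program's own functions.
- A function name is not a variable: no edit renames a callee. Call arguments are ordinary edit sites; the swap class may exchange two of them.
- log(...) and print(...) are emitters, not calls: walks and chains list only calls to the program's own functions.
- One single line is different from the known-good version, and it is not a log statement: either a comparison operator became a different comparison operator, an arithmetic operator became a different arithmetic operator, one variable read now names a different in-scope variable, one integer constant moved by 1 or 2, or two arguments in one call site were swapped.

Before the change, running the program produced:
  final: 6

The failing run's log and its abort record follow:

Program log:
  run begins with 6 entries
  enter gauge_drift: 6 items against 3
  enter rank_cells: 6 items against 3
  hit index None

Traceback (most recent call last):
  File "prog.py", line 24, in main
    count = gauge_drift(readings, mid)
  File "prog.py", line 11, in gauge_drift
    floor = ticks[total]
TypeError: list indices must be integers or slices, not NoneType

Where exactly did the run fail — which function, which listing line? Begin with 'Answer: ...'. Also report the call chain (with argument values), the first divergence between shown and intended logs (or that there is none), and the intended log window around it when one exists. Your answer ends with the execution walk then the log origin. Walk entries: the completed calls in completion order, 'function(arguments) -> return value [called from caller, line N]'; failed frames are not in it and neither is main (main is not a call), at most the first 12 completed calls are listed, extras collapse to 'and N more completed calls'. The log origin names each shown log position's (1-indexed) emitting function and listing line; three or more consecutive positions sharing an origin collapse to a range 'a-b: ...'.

Answer: the error was raised in gauge_drift, line 11.
Key observation: The earliest visible damage is log position 4 — 'hit index None' rather than the intended 'hit index 2'.
Call chain: main -> gauge_drift([2, 5, 3, 12, 6, 10], 3) (called at line 24).
First divergence: at position 4 the run shows 'hit index None' where the working version logs 'hit index 2'.
Intended log window:
  2: enter gauge_drift: 6 items against 3
  3: enter rank_cells: 6 items against 3
  4: hit index 2
  5: driver got 6
Execution walk:
  rank_cells([2, 5, 3, 12, 6, 10], 3) -> None  [called from gauge_drift, line 9]
Log origins:
  1: from main, line 23
  2: from gauge_drift, line 8
  3: from rank_cells, line 2
  4: from gauge_drift, line 10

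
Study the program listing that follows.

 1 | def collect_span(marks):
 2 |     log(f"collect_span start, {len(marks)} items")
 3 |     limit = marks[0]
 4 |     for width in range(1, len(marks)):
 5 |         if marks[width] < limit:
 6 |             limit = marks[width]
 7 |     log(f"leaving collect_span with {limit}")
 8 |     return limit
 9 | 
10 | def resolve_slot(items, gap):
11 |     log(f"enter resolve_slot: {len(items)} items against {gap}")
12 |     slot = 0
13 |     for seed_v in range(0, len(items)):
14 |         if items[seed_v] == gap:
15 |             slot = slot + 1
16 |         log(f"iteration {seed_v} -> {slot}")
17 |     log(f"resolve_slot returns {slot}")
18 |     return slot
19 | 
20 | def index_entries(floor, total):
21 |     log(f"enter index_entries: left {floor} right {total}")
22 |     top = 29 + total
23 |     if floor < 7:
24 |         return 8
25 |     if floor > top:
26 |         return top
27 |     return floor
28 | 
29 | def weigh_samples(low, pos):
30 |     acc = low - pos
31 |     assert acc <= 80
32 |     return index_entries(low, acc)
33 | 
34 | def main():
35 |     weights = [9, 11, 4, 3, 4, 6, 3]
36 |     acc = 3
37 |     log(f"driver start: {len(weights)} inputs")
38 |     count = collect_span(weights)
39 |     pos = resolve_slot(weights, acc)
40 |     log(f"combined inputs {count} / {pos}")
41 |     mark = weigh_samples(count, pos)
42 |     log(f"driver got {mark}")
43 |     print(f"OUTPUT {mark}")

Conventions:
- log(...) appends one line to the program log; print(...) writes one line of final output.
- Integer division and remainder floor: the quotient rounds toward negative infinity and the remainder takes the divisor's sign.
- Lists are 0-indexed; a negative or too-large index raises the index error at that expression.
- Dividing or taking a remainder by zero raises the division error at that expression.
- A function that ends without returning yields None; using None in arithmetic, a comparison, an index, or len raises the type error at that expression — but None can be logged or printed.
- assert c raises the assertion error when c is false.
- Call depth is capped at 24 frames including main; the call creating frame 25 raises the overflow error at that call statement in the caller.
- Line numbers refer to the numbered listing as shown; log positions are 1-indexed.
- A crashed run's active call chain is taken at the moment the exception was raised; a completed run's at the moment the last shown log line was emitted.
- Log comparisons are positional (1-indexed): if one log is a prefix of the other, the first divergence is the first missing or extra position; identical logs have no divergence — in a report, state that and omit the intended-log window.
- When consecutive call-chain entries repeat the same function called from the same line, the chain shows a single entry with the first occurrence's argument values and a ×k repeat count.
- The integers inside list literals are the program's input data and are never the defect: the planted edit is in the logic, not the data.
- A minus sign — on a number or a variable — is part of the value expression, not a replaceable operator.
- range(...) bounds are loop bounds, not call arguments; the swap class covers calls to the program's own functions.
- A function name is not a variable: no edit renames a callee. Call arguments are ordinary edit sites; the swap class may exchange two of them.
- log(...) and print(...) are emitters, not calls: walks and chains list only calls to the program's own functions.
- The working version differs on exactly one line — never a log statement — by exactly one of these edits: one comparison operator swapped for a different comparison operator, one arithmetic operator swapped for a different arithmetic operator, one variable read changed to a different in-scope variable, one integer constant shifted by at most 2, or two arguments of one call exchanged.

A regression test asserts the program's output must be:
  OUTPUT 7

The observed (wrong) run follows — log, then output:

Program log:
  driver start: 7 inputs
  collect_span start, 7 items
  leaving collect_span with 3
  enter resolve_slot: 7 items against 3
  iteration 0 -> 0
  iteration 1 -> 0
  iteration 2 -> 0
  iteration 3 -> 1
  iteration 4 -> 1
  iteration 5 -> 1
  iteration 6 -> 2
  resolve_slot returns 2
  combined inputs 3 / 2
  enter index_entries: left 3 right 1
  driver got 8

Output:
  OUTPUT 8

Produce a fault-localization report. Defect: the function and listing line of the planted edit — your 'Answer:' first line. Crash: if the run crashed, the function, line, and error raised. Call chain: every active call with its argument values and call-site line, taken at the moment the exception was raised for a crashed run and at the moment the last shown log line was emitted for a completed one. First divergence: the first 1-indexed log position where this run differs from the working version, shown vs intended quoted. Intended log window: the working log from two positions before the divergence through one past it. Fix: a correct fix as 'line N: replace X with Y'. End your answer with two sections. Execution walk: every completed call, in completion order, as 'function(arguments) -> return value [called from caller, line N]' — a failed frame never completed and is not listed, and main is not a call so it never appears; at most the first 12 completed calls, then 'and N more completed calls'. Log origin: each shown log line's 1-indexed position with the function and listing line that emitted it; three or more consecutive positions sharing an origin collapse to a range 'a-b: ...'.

Answer: the defect is in index_entries at line 24.
Key observation: Log line 15 is where behavior first shows: 'driver got 8' appears instead of 'driver got 7'.
Call chain: main.
First divergence: position 15 — the shown line 'driver got 8' should read 'driver got 7'.
Intended log window:
  13: combined inputs 3 / 2
  14: enter index_entries: left 3 right 1
  15: driver got 7
Execution walk:
  collect_span([9, 11, 4, 3, 4, 6, 3]) -> 3  [called from main, line 38]
  resolve_slot([9, 11, 4, 3, 4, 6, 3], 3) -> 2  [called from main, line 39]
  index_entries(3, 1) -> 8  [called from weigh_samples, line 32]
  weigh_samples(3, 2) -> 8  [called from main, line 41]
Log origins:
  1: logged in main at line 37
  2: logged in collect_span at line 2
  3: logged in collect_span at line 7
  4: logged in resolve_slot at line 11
  5-11: logged in resolve_slot at line 16
  12: logged in resolve_slot at line 17
  13: logged in main at line 40
  14: logged in index_entries at line 21
  15: logged in main at line 42
A correct fix: line 24: replace `8` with `7`.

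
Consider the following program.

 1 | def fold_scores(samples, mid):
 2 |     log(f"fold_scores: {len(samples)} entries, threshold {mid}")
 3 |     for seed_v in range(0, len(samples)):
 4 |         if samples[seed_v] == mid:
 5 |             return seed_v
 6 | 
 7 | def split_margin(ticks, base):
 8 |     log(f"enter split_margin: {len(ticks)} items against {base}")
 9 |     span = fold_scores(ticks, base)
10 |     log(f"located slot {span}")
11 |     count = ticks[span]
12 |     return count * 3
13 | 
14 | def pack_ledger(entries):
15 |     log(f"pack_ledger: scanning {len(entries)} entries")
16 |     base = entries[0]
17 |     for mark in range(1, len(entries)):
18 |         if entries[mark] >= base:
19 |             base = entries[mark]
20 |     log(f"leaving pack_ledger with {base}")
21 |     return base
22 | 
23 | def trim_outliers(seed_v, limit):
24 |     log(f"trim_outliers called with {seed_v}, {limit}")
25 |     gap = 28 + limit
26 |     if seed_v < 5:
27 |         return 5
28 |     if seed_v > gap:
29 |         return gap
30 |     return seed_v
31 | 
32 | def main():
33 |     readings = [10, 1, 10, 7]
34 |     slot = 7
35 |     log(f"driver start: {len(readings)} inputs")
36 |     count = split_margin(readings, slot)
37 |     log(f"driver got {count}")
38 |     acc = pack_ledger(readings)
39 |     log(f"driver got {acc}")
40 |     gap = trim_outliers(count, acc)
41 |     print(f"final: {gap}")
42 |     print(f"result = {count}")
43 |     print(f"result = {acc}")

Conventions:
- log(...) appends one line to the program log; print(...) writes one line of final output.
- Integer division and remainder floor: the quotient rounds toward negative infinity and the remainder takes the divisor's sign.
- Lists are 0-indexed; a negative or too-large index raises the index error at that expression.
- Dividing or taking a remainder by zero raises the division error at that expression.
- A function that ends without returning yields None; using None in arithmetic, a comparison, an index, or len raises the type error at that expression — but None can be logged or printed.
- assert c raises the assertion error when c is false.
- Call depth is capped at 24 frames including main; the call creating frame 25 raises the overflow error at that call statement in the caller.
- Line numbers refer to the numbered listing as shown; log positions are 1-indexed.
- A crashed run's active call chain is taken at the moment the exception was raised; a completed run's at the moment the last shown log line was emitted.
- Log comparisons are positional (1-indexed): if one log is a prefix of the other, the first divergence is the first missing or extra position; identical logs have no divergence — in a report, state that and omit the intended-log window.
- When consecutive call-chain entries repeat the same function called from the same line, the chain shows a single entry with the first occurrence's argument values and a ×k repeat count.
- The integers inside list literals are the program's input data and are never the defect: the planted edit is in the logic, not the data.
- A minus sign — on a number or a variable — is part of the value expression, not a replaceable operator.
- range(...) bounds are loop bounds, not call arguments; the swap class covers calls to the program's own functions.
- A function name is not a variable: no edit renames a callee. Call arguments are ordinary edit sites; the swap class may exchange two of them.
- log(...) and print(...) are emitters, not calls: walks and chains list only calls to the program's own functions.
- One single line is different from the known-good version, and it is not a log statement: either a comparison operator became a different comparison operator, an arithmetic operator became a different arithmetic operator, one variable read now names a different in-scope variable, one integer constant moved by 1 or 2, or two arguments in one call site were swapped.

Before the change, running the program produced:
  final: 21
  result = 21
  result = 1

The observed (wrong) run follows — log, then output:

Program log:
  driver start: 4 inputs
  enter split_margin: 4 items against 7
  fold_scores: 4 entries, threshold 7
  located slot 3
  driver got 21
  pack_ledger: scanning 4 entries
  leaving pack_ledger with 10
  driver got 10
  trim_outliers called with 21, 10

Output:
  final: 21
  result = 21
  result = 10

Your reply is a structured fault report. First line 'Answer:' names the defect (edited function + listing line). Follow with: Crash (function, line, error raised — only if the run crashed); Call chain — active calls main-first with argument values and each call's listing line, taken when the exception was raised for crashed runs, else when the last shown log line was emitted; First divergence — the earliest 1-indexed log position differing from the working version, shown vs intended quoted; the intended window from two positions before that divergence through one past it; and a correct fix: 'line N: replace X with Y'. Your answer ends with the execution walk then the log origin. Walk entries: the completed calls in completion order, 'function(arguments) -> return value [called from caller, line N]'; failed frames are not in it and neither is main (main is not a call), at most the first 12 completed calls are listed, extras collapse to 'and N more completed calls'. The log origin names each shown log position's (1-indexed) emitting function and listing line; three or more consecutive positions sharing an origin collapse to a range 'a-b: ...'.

Answer: the defect is in pack_ledger at line 18.
Core observation: The log first diverges at position 7: the faulty run prints 'leaving pack_ledger with 10' where the working version prints 'leaving pack_ledger with 1'.
Call chain: main -> trim_outliers(21, 10) (called at line 40).
First divergence: position 7; shown 'leaving pack_ledger with 10' vs intended 'leaving pack_ledger with 1'.
Intended log window:
  5: driver got 21
  6: pack_ledger: scanning 4 entries
  7: leaving pack_ledger with 1
  8: driver got 1
Execution walk:
  fold_scores([10, 1, 10, 7], 7) -> 3  [called from split_margin, line 9]
  split_margin([10, 1, 10, 7], 7) -> 21  [called from main, line 36]
  pack_ledger([10, 1, 10, 7]) -> 10  [called from main, line 38]
  trim_outliers(21, 10) -> 21  [called from main, line 40]
Log line origins:
  1: emitted by main (line 35)
  2: emitted by split_margin (line 8)
  3: emitted by fold_scores (line 2)
  4: emitted by split_margin (line 10)
  5: emitted by main (line 37)
  6: emitted by pack_ledger (line 15)
  7: emitted by pack_ledger (line 20)
  8: emitted by main (line 39)
  9: emitted by trim_outliers (line 24)
A correct fix: line 18: replace `>=` with `<`.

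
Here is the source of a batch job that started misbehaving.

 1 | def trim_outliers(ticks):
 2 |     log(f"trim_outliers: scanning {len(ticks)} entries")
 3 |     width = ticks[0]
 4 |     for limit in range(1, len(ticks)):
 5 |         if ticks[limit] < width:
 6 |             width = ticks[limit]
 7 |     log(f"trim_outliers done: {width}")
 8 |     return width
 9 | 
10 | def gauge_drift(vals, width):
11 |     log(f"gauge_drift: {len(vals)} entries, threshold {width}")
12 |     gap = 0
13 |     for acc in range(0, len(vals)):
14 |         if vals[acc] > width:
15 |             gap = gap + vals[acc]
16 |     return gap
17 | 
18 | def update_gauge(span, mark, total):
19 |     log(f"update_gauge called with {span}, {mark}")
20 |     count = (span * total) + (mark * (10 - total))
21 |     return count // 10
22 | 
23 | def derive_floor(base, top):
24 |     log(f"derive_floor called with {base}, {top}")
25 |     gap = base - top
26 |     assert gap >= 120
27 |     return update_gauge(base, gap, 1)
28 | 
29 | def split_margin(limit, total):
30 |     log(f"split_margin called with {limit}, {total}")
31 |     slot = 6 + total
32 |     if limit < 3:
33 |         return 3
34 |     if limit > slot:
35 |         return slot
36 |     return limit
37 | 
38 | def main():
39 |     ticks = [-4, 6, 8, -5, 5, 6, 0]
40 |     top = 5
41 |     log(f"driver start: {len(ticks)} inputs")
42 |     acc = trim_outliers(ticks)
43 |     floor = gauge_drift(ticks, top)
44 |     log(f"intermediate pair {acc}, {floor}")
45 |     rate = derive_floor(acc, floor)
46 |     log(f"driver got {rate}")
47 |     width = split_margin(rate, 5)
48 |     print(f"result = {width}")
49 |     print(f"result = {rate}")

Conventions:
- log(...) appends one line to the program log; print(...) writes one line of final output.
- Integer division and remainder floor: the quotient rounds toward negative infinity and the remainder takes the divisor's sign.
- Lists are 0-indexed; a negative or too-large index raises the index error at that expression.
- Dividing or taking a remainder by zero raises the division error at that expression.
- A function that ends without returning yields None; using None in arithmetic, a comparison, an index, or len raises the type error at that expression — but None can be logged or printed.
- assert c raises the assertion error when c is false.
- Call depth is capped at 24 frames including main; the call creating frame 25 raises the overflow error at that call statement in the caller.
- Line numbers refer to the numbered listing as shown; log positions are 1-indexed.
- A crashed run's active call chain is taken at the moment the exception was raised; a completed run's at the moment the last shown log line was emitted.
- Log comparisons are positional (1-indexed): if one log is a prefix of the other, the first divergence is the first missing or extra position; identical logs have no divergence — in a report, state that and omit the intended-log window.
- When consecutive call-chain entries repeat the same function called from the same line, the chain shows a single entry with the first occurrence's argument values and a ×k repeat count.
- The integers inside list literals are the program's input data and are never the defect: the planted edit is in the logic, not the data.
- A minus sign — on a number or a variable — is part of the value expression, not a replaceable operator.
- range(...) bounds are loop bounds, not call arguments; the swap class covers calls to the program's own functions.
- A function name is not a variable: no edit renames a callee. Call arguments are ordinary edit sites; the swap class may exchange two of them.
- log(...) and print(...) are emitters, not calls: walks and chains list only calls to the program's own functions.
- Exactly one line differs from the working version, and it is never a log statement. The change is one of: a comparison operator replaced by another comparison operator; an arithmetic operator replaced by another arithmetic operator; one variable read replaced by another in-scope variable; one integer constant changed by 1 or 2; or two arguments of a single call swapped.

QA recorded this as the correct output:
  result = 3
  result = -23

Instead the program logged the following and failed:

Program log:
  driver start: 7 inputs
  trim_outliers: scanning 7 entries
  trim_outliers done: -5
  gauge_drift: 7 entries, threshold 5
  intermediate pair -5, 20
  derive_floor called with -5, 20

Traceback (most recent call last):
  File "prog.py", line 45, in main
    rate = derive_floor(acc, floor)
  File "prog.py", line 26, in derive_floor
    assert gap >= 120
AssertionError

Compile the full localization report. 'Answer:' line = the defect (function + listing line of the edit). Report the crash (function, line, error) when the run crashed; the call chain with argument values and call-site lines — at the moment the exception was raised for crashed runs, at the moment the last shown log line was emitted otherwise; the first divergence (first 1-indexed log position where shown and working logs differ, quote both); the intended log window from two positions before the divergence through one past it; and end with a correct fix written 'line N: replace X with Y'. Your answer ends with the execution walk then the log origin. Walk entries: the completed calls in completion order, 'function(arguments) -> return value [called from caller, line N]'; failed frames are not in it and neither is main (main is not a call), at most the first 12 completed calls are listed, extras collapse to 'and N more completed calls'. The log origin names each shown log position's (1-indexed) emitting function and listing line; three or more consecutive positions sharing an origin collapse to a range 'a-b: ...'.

Answer: the defect is in derive_floor at line 26.
The tell: The log ends early — 6 lines, where the working version next logs 'update_gauge called with -5, -25'.
Crash: derive_floor, line 26, AssertionError.
Call chain: main -> derive_floor(-5, 20) (called at line 45).
First divergence: position 7 — after 6 matching lines the faulty run goes silent; intended next line 'update_gauge called with -5, -25'.
Intended log window:
  5: intermediate pair -5, 20
  6: derive_floor called with -5, 20
  7: update_gauge called with -5, -25
  8: driver got -23
Execution walk:
  trim_outliers([-4, 6, 8, -5, 5, 6, 0]) -> -5  [called from main, line 42]
  gauge_drift([-4, 6, 8, -5, 5, 6, 0], 5) -> 20  [called from main, line 43]
Log origin:
  1: logged in main at line 41
  2: logged in trim_outliers at line 2
  3: logged in trim_outliers at line 7
  4: logged in gauge_drift at line 11
  5: logged in main at line 44
  6: logged in derive_floor at line 24
A correct fix: line 26: replace `>=` with `<=`.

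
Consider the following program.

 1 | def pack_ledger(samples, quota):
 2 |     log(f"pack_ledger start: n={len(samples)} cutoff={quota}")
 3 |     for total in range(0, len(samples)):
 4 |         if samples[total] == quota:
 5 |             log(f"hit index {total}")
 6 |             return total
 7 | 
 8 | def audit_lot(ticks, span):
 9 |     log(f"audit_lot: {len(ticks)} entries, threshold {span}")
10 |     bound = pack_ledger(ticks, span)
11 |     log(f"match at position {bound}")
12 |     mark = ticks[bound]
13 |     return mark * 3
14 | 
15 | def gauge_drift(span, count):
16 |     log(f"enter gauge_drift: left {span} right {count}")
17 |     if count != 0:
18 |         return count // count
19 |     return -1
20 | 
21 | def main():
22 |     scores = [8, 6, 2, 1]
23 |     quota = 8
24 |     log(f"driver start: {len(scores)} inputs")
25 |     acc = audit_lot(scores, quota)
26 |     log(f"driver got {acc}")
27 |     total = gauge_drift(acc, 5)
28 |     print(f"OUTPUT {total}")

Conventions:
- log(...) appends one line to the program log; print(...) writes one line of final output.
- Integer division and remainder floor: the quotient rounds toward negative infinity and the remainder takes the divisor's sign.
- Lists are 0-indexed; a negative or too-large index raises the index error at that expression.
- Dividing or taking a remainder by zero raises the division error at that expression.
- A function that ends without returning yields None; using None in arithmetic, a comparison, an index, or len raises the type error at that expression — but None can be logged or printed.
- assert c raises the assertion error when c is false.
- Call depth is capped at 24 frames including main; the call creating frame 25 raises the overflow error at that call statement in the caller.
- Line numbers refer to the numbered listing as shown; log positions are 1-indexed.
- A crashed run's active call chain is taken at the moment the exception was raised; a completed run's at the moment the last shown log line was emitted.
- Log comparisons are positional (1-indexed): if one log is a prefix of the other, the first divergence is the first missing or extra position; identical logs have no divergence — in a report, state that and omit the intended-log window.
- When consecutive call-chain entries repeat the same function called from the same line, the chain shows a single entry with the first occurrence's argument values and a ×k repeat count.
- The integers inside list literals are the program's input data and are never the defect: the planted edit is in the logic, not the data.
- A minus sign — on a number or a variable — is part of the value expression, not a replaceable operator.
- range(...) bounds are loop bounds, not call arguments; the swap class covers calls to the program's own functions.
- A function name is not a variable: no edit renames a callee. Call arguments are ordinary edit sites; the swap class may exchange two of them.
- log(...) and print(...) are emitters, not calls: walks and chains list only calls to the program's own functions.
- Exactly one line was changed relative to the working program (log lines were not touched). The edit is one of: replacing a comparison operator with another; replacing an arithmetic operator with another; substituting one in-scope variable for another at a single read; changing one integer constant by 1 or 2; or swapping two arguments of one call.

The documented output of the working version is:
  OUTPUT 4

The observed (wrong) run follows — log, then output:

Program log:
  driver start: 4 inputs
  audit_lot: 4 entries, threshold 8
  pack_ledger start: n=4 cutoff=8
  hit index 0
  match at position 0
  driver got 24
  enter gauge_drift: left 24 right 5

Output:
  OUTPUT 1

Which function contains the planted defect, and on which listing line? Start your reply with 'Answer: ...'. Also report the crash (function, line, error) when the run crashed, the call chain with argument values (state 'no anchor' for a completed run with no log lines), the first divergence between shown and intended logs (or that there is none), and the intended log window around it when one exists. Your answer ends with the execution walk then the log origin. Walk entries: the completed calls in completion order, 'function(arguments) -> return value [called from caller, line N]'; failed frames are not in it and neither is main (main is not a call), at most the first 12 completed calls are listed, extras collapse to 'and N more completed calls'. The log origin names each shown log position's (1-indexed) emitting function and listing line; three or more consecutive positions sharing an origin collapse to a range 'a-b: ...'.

Answer: the defect is in gauge_drift at line 18.
Key fact: Log streams are identical — the defect surfaces only in the printed output.
Call chain: main -> gauge_drift(24, 5) (called at line 27).
First divergence: none (the log streams are identical).
Execution walk:
  pack_ledger([8, 6, 2, 1], 8) -> 0  [called from audit_lot, line 10]
  audit_lot([8, 6, 2, 1], 8) -> 24  [called from main, line 25]
  gauge_drift(24, 5) -> 1  [called from main, line 27]
Log line origins:
  1: emitted by main (line 24)
  2: emitted by audit_lot (line 9)
  3: emitted by pack_ledger (line 2)
  4: emitted by pack_ledger (line 5)
  5: emitted by audit_lot (line 11)
  6: emitted by main (line 26)
  7: emitted by gauge_drift (line 16)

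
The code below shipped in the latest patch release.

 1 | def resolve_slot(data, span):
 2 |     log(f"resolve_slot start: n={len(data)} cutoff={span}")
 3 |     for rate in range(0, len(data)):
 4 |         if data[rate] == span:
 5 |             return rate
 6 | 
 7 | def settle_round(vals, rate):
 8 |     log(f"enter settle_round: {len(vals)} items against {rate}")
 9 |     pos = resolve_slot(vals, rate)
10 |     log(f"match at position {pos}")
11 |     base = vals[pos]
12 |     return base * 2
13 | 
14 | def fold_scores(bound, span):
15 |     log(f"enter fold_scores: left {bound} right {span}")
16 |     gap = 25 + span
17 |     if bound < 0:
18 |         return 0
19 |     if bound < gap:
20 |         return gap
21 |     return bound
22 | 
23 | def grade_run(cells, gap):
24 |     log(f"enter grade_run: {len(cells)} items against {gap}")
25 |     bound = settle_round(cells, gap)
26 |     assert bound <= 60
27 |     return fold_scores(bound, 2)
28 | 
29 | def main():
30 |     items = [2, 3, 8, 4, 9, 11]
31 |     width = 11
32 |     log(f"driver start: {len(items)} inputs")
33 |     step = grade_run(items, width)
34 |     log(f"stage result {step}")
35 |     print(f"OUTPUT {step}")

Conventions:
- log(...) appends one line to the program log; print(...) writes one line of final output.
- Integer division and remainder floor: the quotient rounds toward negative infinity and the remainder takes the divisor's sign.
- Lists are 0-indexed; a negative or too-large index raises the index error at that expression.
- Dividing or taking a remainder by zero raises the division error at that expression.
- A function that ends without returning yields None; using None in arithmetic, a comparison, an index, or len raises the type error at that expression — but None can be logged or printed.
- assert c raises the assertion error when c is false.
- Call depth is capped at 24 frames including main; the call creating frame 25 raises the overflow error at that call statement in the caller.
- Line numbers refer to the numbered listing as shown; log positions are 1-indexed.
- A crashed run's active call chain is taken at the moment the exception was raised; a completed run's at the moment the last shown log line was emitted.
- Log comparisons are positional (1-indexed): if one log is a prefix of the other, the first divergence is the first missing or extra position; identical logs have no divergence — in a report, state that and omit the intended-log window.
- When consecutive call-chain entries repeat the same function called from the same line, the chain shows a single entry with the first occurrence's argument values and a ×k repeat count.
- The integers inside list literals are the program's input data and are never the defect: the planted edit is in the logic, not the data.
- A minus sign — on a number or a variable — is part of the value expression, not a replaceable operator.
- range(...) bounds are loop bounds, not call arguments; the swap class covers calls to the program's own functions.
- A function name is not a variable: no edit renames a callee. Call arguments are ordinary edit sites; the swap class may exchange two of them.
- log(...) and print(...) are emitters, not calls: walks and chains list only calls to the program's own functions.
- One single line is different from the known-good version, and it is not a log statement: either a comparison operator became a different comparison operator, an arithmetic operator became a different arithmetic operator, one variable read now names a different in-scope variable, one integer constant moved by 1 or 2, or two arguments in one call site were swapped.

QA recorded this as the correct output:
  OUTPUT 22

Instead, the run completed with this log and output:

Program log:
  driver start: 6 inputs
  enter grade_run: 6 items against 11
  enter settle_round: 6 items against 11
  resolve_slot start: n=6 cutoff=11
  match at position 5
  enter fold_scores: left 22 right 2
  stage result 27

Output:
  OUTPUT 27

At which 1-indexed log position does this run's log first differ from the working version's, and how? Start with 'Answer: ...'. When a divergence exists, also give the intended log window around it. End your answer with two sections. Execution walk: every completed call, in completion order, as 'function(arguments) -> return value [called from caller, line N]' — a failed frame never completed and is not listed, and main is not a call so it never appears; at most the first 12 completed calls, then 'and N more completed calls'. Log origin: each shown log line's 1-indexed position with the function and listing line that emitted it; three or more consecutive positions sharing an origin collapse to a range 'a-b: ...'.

Answer: at position 7 the run shows 'stage result 27' where the working version logs 'stage result 22'.
Intended log window:
  5: match at position 5
  6: enter fold_scores: left 22 right 2
  7: stage result 22
Execution walk:
  resolve_slot([2, 3, 8, 4, 9, 11], 11) -> 5  [called from settle_round, line 9]
  settle_round([2, 3, 8, 4, 9, 11], 11) -> 22  [called from grade_run, line 25]
  fold_scores(22, 2) -> 27  [called from grade_run, line 27]
  grade_run([2, 3, 8, 4, 9, 11], 11) -> 27  [called from main, line 33]
Log line origins:
  1: logged in main at line 32
  2: logged in grade_run at line 24
  3: logged in settle_round at line 8
  4: logged in resolve_slot at line 2
  5: logged in settle_round at line 10
  6: logged in fold_scores at line 15
  7: logged in main at line 34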